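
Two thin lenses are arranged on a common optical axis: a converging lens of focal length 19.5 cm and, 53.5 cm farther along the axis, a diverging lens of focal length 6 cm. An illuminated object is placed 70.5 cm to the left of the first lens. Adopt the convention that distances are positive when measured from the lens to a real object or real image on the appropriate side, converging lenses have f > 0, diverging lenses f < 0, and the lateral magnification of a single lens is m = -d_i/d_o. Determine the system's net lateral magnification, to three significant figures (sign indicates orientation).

Lens 1: 1/d_i1 = 1/f_1 - 1/d_o1 = 1/19.5 - 1/70.5 = 0.03710 cm^-1, so d_i1 = 26.956 cm.
m_1 = -(26.956)/70.5 = -0.3824.
That image sits 26.544 cm in front of the second lens, so d_o2 = 26.544 cm.
Lens 2: 1/d_i2 = 1/f_2 - 1/d_o2 = 1/(-6) - 1/(26.544) = -0.20434 cm^-1, so d_i2 = -4.894 cm.
m_2 = -(-4.894)/(26.544) = 0.1844.
Total m = m_1 x m_2 = (-0.3824)(0.1844) = -0.0705.

-0.0705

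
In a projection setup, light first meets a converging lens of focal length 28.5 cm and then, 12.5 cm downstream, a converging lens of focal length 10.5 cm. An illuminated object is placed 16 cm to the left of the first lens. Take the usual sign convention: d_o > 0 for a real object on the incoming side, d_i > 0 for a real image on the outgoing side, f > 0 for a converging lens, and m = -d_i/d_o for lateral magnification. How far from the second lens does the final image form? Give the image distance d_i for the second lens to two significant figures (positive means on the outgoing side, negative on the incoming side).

First lens: d_i1 = 1/(1/28.5 - 1/16) = -36.480 cm.
The intermediate image is virtual, 36.480 cm to the left of lens 1, so d_o2 = L - d_i1 = 12.5 - (-36.480) = 48.980 cm.
Second lens: d_i2 = 1/(1/10.5 - 1/(48.980)) = 13.365 cm.

13 cm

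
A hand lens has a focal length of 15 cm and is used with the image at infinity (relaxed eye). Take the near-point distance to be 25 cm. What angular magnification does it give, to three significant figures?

M = D/f = 25/15 = 1.667.

1.67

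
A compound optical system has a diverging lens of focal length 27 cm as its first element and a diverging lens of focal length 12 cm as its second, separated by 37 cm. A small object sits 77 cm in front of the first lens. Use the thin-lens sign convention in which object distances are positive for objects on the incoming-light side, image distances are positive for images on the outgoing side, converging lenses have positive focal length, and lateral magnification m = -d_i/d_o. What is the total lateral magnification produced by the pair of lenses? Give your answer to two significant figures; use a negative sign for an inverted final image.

0.045

First lens: d_i1 = 1/(1/(-27) - 1/77) = -19.990 cm.
m_1 = -(-19.990)/77 = 0.2596.
The intermediate image is virtual, 19.990 cm to the left of lens 1, so d_o2 = L - d_i1 = 37 - (-19.990) = 56.990 cm.
Second lens: d_i2 = 1/(1/(-12) - 1/(56.990)) = -9.913 cm.
m_2 = -(-9.913)/(56.990) = 0.1739.
The system's lateral magnification is m_1 m_2 = (0.2596)(0.1739) = 0.0452.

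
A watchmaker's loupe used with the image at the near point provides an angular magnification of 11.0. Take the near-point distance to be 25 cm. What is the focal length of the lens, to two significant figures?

2.5 cm

For the image at the near point, M = 1 + D/f.
f = D/(M - 1) = 25/(11.0 - 1) = 2.500 cm.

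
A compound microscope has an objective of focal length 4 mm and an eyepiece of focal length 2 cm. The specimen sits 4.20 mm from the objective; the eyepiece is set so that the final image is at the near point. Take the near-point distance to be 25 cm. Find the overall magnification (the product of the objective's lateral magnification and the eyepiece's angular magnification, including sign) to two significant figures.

-270

Convert to cm: f_obj = 4 mm = 0.4 cm; d_o = 4.20 mm = 0.42 cm.
Objective: 1/d_i = 1/f_obj - 1/d_o = 1/0.4 - 1/0.42 = 0.11905 cm^-1, so d_i = 8.400 cm.
m_obj = -d_i/d_o = -8.400/0.42 = -20.000.
Eyepiece angular magnification (image at near point): M_eye = 1 + D/f_e = 1 + 25/2 = 13.500.
Overall M = m_obj x M_eye = (-20.000)(13.500) = -270.00.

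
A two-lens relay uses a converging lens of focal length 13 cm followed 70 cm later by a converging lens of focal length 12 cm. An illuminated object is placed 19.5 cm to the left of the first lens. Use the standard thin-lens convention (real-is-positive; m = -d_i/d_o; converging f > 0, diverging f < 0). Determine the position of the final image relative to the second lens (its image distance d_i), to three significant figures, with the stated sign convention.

Applying the thin-lens equation to the first lens, 1/13 = 1/19.5 + 1/d_i1, which gives d_i1 = 39.000 cm.
The intermediate image is 39.000 cm to the right of lens 1, so d_o2 = L - d_i1 = 70 - 39.000 = 31.000 cm.
Applying the thin-lens equation again with f_2 = 12 cm and d_o2 = 31.000 cm gives d_i2 = 19.579 cm.

19.6 cm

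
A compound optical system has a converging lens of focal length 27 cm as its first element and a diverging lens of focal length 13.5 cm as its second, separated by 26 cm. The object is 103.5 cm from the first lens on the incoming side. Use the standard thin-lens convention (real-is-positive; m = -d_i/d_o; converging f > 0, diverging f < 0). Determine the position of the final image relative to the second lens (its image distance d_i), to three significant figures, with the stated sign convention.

47.9 cm

Applying the thin-lens equation to the first lens, 1/27 = 1/103.5 + 1/d_i1, which gives d_i1 = 36.529 cm.
Since 36.529 cm > 26 cm, the first image lies past the second lens and serves as a virtual object: d_o2 = L - d_i1 = -10.529 cm.
Applying the thin-lens equation again with f_2 = -13.5 cm and d_o2 = -10.529 cm gives d_i2 = 47.851 cm.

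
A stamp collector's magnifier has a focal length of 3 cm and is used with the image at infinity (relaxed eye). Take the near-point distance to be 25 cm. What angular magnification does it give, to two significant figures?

8.3

M = D/f = 25/3 = 8.333.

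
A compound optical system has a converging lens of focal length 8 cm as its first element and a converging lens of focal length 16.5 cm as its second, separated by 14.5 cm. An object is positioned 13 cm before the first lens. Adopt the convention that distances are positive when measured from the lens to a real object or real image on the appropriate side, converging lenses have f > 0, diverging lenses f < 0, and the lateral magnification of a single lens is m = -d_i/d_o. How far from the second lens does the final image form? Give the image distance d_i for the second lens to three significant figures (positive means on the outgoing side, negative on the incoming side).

4.56 cm

Applying the thin-lens equation to the first lens, 1/8 = 1/13 + 1/d_i1, which gives d_i1 = 20.800 cm.
Since 20.800 cm > 14.5 cm, the first image lies past the second lens and serves as a virtual object: d_o2 = L - d_i1 = -6.300 cm.
Applying the thin-lens equation again with f_2 = 16.5 cm and d_o2 = -6.300 cm gives d_i2 = 4.559 cm.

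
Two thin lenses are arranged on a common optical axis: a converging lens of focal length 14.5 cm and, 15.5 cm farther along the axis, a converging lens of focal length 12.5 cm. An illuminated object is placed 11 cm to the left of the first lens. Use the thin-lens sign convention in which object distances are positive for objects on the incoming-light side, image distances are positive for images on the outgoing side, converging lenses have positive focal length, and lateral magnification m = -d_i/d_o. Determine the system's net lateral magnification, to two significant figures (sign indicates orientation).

-1.1

Lens 1: 1/d_i1 = 1/f_1 - 1/d_o1 = 1/14.5 - 1/11 = -0.02194 cm^-1, so d_i1 = -45.571 cm.
m_1 = -(-45.571)/11 = 4.1429.
With d_i1 < 0 the first image is virtual and lies on the object side; the object distance for lens 2 is d_o2 = 15.5 - (-45.571) = 61.071 cm.
Lens 2: 1/d_i2 = 1/f_2 - 1/d_o2 = 1/12.5 - 1/(61.071) = 0.06363 cm^-1, so d_i2 = 15.717 cm.
m_2 = -(15.717)/(61.071) = -0.2574.
Total m = m_1 x m_2 = (4.1429)(-0.2574) = -1.0662.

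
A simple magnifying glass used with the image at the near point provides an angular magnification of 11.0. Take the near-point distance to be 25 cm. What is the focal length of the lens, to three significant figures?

For the image at the near point, M = 1 + D/f.
f = D/(M - 1) = 25/(11.0 - 1) = 2.500 cm.

2.50 cm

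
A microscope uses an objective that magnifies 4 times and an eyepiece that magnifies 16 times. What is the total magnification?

64

The overall magnification of a compound microscope is the product of the objective and eyepiece magnifications:
M = M_obj x M_eye = 4 x 16 = 64.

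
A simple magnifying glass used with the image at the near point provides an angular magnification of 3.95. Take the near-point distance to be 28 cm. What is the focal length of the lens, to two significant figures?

For the image at the near point, M = 1 + D/f.
f = D/(M - 1) = 28/(3.95 - 1) = 9.492 cm.

9.5 cm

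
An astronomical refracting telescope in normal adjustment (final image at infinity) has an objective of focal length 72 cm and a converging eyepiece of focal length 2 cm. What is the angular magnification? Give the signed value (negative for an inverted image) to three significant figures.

M = -f_obj/f_eye = -72/(2) = -36.000.

-36.0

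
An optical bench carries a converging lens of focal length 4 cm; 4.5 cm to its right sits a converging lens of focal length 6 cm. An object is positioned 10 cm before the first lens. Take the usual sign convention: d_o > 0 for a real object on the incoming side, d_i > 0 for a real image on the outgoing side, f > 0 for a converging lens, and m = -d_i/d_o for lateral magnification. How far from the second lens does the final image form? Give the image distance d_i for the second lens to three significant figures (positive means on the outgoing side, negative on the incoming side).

1.59 cm

Applying the thin-lens equation to the first lens, 1/4 = 1/10 + 1/d_i1, which gives d_i1 = 6.667 cm.
This image would form 6.667 cm past lens 1, i.e. 2.167 cm beyond lens 2, so it is a virtual object for lens 2: d_o2 = 4.5 - 6.667 = -2.167 cm.
Applying the thin-lens equation again with f_2 = 6 cm and d_o2 = -2.167 cm gives d_i2 = 1.592 cm.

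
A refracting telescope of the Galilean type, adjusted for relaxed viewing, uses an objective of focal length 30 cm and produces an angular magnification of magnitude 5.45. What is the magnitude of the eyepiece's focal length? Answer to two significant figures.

|M| = f_obj/|f_eye|, so |f_eye| = f_obj/|M| = 30/5.45 = 5.505 cm.
(The eyepiece is diverging, so its signed focal length is -5.505 cm.)

5.5 cm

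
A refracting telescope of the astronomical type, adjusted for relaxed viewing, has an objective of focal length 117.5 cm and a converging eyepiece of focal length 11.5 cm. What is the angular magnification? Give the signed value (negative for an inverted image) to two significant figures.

M = -f_obj/f_eye = -117.5/(11.5) = -10.217.

-10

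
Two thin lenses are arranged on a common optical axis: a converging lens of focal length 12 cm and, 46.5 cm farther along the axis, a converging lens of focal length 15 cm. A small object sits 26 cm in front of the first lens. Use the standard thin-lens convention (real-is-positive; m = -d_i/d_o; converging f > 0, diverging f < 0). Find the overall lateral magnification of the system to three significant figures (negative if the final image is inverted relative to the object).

First lens: d_i1 = 1/(1/12 - 1/26) = 22.286 cm.
m_1 = -(22.286)/26 = -0.8571.
That image sits 24.214 cm in front of the second lens, so d_o2 = 24.214 cm.
Second lens: d_i2 = 1/(1/15 - 1/(24.214)) = 39.419 cm.
m_2 = -(39.419)/(24.214) = -1.6279.
Overall magnification: m = m_1 m_2 = 1.3953.

1.40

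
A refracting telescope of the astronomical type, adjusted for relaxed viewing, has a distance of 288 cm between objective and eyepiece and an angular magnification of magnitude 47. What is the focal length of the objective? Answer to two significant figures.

280 cm

In normal adjustment the tube length equals f_obj + f_eye and |M| = f_obj/f_eye.
So f_obj = 47 f_eye and 47 f_eye + f_eye = 288 cm, giving f_eye = 288/48 = 6.000 cm and f_obj = 282.000 cm.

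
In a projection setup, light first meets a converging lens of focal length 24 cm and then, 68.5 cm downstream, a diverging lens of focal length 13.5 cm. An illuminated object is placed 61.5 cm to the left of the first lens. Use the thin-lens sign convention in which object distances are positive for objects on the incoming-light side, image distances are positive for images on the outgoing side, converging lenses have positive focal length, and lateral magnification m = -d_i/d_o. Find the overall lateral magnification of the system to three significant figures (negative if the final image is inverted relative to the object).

-0.203

First lens: d_i1 = 1/(1/24 - 1/61.5) = 39.360 cm.
m_1 = -(39.360)/61.5 = -0.6400.
The intermediate image is 39.360 cm to the right of lens 1, so d_o2 = L - d_i1 = 68.5 - 39.360 = 29.140 cm.
Second lens: d_i2 = 1/(1/(-13.5) - 1/(29.140)) = -9.226 cm.
m_2 = -(-9.226)/(29.140) = 0.3166.
The system's lateral magnification is m_1 m_2 = (-0.6400)(0.3166) = -0.2026.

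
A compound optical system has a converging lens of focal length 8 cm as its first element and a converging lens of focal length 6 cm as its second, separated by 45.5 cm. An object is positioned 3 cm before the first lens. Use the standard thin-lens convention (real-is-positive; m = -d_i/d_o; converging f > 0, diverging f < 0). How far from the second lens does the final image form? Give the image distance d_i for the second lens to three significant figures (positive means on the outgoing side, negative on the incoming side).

6.81 cm

Lens 1: 1/d_i1 = 1/f_1 - 1/d_o1 = 1/8 - 1/3 = -0.20833 cm^-1, so d_i1 = -4.800 cm.
The intermediate image is virtual, 4.800 cm to the left of lens 1, so d_o2 = L - d_i1 = 45.5 - (-4.800) = 50.300 cm.
Lens 2: 1/d_i2 = 1/f_2 - 1/d_o2 = 1/6 - 1/(50.300) = 0.14679 cm^-1, so d_i2 = 6.813 cm.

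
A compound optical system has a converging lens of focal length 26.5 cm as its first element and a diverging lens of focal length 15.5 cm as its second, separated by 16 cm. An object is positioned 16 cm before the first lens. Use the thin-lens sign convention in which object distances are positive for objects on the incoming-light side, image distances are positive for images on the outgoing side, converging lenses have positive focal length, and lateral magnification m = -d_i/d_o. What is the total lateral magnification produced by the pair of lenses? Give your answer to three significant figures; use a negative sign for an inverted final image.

0.544

First lens: d_i1 = 1/(1/26.5 - 1/16) = -40.381 cm.
m_1 = -(-40.381)/16 = 2.5238.
With d_i1 < 0 the first image is virtual and lies on the object side; the object distance for lens 2 is d_o2 = 16 - (-40.381) = 56.381 cm.
Second lens: d_i2 = 1/(1/(-15.5) - 1/(56.381)) = -12.158 cm.
m_2 = -(-12.158)/(56.381) = 0.2156.
The system's lateral magnification is m_1 m_2 = (2.5238)(0.2156) = 0.5442.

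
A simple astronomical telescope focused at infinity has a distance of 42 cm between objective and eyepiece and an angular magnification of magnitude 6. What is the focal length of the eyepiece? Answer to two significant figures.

6.0 cm

In normal adjustment the tube length equals f_obj + f_eye and |M| = f_obj/f_eye.
So f_obj = 6 f_eye and 6 f_eye + f_eye = 42 cm, giving f_eye = 42/7 = 6.000 cm and f_obj = 36.000 cm.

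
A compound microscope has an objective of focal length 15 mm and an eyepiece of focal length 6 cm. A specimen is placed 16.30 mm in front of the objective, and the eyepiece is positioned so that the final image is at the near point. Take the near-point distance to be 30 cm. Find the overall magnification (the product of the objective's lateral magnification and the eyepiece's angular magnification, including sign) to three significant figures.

-69.2

Convert to cm: f_obj = 15 mm = 1.5 cm; d_o = 16.30 mm = 1.63 cm.
Objective: 1/d_i = 1/f_obj - 1/d_o = 1/1.5 - 1/1.63 = 0.05317 cm^-1, so d_i = 18.808 cm.
m_obj = -d_i/d_o = -18.808/1.63 = -11.538.
Eyepiece angular magnification (image at near point): M_eye = 1 + D/f_e = 1 + 30/6 = 6.000.
Overall M = m_obj x M_eye = (-11.538)(6.000) = -69.23.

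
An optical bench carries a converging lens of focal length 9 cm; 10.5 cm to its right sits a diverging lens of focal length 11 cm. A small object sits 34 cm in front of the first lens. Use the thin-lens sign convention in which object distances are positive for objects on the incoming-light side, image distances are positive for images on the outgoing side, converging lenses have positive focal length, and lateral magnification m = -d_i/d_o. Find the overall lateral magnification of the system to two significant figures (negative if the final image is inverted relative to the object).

-0.43

Lens 1: 1/d_i1 = 1/f_1 - 1/d_o1 = 1/9 - 1/34 = 0.08170 cm^-1, so d_i1 = 12.240 cm.
m_1 = -(12.240)/34 = -0.3600.
This image would form 12.240 cm past lens 1, i.e. 1.740 cm beyond lens 2, so it is a virtual object for lens 2: d_o2 = 10.5 - 12.240 = -1.740 cm.
Lens 2: 1/d_i2 = 1/f_2 - 1/d_o2 = 1/(-11) - 1/(-1.740) = 0.48380 cm^-1, so d_i2 = 2.067 cm.
m_2 = -(2.067)/(-1.740) = 1.1879.
Overall magnification: m = m_1 m_2 = -0.4276.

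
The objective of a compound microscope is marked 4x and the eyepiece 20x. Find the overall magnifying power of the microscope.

80

The overall magnification of a compound microscope is the product of the objective and eyepiece magnifications:
M = M_obj x M_eye = 4 x 20 = 80.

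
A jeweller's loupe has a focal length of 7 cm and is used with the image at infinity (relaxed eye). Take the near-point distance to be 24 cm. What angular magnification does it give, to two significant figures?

M = D/f = 24/7 = 3.429.

3.4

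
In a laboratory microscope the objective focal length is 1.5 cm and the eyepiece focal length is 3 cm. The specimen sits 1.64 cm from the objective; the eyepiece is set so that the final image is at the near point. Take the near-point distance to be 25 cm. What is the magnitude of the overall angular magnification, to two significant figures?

100

Objective: 1/d_i = 1/f_obj - 1/d_o = 1/1.5 - 1/1.64 = 0.05691 cm^-1, so d_i = 17.571 cm.
m_obj = -d_i/d_o = -17.571/1.64 = -10.714.
Eyepiece angular magnification (image at near point): M_eye = 1 + D/f_e = 1 + 25/3 = 9.333.
Overall M = m_obj x M_eye = (-10.714)(9.333) = -100.00.
|M| = 100.00.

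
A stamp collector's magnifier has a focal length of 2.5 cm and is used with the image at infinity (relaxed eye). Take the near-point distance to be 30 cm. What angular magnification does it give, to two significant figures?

12

M = D/f = 30/2.5 = 12.000.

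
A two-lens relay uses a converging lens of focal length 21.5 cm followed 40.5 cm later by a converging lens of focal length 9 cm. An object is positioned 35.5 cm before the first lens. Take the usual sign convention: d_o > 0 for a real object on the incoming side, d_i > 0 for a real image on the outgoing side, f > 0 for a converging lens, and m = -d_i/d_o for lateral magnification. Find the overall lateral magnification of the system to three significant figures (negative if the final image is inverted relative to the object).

First lens: d_i1 = 1/(1/21.5 - 1/35.5) = 54.518 cm.
m_1 = -(54.518)/35.5 = -1.5357.
This image would form 54.518 cm past lens 1, i.e. 14.018 cm beyond lens 2, so it is a virtual object for lens 2: d_o2 = 40.5 - 54.518 = -14.018 cm.
Second lens: d_i2 = 1/(1/9 - 1/(-14.018)) = 5.481 cm.
m_2 = -(5.481)/(-14.018) = 0.3910.
Total m = m_1 x m_2 = (-1.5357)(0.3910) = -0.6005.

-0.600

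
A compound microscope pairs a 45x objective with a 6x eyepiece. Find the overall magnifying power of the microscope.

270

The overall magnification of a compound microscope is the product of the objective and eyepiece magnifications:
M = M_obj x M_eye = 45 x 6 = 270.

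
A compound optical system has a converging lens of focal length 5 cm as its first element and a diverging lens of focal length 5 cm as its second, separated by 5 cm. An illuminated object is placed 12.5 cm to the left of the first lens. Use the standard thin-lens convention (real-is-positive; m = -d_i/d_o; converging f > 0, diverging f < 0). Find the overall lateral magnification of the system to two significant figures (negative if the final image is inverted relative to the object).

Applying the thin-lens equation to the first lens, 1/5 = 1/12.5 + 1/d_i1, which gives d_i1 = 8.333 cm.
Its lateral magnification is m_1 = -d_i1/d_o1 = -(8.333)/12.5 = -0.6667.
Since 8.333 cm > 5 cm, the first image lies past the second lens and serves as a virtual object: d_o2 = L - d_i1 = -3.333 cm.
Applying the thin-lens equation again with f_2 = -5 cm and d_o2 = -3.333 cm gives d_i2 = 10.000 cm.
m_2 = -(10.000)/(-3.333) = 3.0000.
Total m = m_1 x m_2 = (-0.6667)(3.0000) = -2.0000.

-2.0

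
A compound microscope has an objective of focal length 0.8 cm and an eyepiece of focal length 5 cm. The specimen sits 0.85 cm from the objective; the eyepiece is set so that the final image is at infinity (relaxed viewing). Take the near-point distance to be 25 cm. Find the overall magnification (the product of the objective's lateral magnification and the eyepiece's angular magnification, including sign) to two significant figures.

-80

Objective: 1/d_i = 1/f_obj - 1/d_o = 1/0.8 - 1/0.85 = 0.07353 cm^-1, so d_i = 13.600 cm.
m_obj = -d_i/d_o = -13.600/0.85 = -16.000.
Eyepiece angular magnification (image at infinity): M_eye = D/f_e = 25/5 = 5.000.
Overall M = m_obj x M_eye = (-16.000)(5.000) = -80.00.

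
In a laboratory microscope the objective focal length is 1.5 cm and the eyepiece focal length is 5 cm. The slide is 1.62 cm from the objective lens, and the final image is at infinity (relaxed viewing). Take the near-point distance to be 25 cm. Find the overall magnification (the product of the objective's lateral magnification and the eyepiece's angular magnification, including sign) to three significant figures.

-62.5

Objective: 1/d_i = 1/f_obj - 1/d_o = 1/1.5 - 1/1.62 = 0.04938 cm^-1, so d_i = 20.250 cm.
m_obj = -d_i/d_o = -20.250/1.62 = -12.500.
Eyepiece angular magnification (image at infinity): M_eye = D/f_e = 25/5 = 5.000.
Overall M = m_obj x M_eye = (-12.500)(5.000) = -62.50.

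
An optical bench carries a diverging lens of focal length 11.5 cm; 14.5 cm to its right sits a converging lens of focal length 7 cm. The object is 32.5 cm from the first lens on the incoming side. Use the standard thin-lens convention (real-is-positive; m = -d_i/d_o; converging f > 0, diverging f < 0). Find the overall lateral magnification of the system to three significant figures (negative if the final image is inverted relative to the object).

Lens 1: 1/d_i1 = 1/f_1 - 1/d_o1 = 1/(-11.5) - 1/32.5 = -0.11773 cm^-1, so d_i1 = -8.494 cm.
m_1 = -(-8.494)/32.5 = 0.2614.
With d_i1 < 0 the first image is virtual and lies on the object side; the object distance for lens 2 is d_o2 = 14.5 - (-8.494) = 22.994 cm.
Lens 2: 1/d_i2 = 1/f_2 - 1/d_o2 = 1/7 - 1/(22.994) = 0.09937 cm^-1, so d_i2 = 10.064 cm.
m_2 = -(10.064)/(22.994) = -0.4377.
Overall magnification: m = m_1 m_2 = -0.1144.

-0.114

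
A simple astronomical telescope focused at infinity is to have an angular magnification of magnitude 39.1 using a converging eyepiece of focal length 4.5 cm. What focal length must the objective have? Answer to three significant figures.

176 cm

|M| = f_obj/|f_eye|, so f_obj = |M| x |f_eye| = 39.1 x 4.5 = 175.950 cm.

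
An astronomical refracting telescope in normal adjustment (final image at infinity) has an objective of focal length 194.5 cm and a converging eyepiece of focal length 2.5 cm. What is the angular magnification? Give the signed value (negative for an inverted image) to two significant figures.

M = -f_obj/f_eye = -194.5/(2.5) = -77.800.

-78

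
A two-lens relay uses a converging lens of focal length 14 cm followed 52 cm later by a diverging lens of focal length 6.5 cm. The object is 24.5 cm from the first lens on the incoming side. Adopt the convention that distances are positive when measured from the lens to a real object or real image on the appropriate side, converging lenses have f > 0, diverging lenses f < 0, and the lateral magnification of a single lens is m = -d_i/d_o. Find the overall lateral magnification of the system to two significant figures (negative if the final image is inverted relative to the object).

First lens: d_i1 = 1/(1/14 - 1/24.5) = 32.667 cm.
m_1 = -(32.667)/24.5 = -1.3333.
That image sits 19.333 cm in front of the second lens, so d_o2 = 19.333 cm.
Second lens: d_i2 = 1/(1/(-6.5) - 1/(19.333)) = -4.865 cm.
m_2 = -(-4.865)/(19.333) = 0.2516.
The system's lateral magnification is m_1 m_2 = (-1.3333)(0.2516) = -0.3355.

-0.34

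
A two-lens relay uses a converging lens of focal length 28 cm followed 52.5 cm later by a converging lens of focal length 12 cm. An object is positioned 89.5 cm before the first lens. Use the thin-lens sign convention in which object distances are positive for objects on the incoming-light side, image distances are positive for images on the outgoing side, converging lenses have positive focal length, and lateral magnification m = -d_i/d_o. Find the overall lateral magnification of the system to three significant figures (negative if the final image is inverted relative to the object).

Applying the thin-lens equation to the first lens, 1/28 = 1/89.5 + 1/d_i1, which gives d_i1 = 40.748 cm.
Its lateral magnification is m_1 = -d_i1/d_o1 = -(40.748)/89.5 = -0.4553.
The intermediate image is 40.748 cm to the right of lens 1, so d_o2 = L - d_i1 = 52.5 - 40.748 = 11.752 cm.
Applying the thin-lens equation again with f_2 = 12 cm and d_o2 = 11.752 cm gives d_i2 = -568.721 cm.
m_2 = -(-568.721)/(11.752) = 48.3934.
Total m = m_1 x m_2 = (-0.4553)(48.3934) = -22.0328.

-22.0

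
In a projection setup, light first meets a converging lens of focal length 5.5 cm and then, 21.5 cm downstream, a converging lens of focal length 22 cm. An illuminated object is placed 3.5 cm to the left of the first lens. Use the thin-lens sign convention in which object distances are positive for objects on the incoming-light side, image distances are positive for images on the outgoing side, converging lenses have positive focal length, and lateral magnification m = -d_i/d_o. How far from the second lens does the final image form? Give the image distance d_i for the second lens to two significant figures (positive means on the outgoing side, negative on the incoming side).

First lens: d_i1 = 1/(1/5.5 - 1/3.5) = -9.625 cm.
The intermediate image is virtual, 9.625 cm to the left of lens 1, so d_o2 = L - d_i1 = 21.5 - (-9.625) = 31.125 cm.
Second lens: d_i2 = 1/(1/22 - 1/(31.125)) = 75.041 cm.

75 cm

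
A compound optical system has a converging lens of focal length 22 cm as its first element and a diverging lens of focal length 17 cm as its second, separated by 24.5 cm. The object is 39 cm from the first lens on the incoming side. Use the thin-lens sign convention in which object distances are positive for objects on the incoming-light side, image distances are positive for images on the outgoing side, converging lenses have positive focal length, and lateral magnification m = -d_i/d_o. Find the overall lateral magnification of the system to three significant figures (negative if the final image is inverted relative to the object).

2.45

Lens 1: 1/d_i1 = 1/f_1 - 1/d_o1 = 1/22 - 1/39 = 0.01981 cm^-1, so d_i1 = 50.471 cm.
m_1 = -(50.471)/39 = -1.2941.
This image would form 50.471 cm past lens 1, i.e. 25.971 cm beyond lens 2, so it is a virtual object for lens 2: d_o2 = 24.5 - 50.471 = -25.971 cm.
Lens 2: 1/d_i2 = 1/f_2 - 1/d_o2 = 1/(-17) - 1/(-25.971) = -0.02032 cm^-1, so d_i2 = -49.216 cm.
m_2 = -(-49.216)/(-25.971) = -1.8951.
The system's lateral magnification is m_1 m_2 = (-1.2941)(-1.8951) = 2.4525.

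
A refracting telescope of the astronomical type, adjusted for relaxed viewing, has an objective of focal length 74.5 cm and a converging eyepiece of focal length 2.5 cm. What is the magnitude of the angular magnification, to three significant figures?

29.8

|M| = f_obj/|f_eye| = 74.5/2.5 = 29.800.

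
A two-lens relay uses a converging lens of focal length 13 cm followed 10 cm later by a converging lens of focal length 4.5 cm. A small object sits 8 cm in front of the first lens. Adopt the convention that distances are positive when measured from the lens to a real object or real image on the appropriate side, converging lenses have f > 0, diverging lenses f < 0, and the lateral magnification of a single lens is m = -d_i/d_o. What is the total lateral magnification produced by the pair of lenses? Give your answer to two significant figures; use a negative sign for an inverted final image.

Lens 1: 1/d_i1 = 1/f_1 - 1/d_o1 = 1/13 - 1/8 = -0.04808 cm^-1, so d_i1 = -20.800 cm.
m_1 = -(-20.800)/8 = 2.6000.
The intermediate image is virtual, 20.800 cm to the left of lens 1, so d_o2 = L - d_i1 = 10 - (-20.800) = 30.800 cm.
Lens 2: 1/d_i2 = 1/f_2 - 1/d_o2 = 1/4.5 - 1/(30.800) = 0.18975 cm^-1, so d_i2 = 5.270 cm.
m_2 = -(5.270)/(30.800) = -0.1711.
Overall magnification: m = m_1 m_2 = -0.4449.

-0.44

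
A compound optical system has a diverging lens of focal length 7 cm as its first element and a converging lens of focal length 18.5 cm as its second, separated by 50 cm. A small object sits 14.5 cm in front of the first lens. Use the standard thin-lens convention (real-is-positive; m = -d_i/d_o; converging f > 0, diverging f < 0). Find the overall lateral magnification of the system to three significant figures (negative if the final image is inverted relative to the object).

-0.166

First lens: d_i1 = 1/(1/(-7) - 1/14.5) = -4.721 cm.
m_1 = -(-4.721)/14.5 = 0.3256.
With d_i1 < 0 the first image is virtual and lies on the object side; the object distance for lens 2 is d_o2 = 50 - (-4.721) = 54.721 cm.
Second lens: d_i2 = 1/(1/18.5 - 1/(54.721)) = 27.949 cm.
m_2 = -(27.949)/(54.721) = -0.5108.
Total m = m_1 x m_2 = (0.3256)(-0.5108) = -0.1663.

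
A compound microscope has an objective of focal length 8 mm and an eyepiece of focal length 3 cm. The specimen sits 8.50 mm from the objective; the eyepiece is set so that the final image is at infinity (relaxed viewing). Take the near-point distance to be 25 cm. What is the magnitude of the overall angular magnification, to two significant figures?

130

Convert to cm: f_obj = 8 mm = 0.8 cm; d_o = 8.50 mm = 0.85 cm.
Objective: 1/d_i = 1/f_obj - 1/d_o = 1/0.8 - 1/0.85 = 0.07353 cm^-1, so d_i = 13.600 cm.
m_obj = -d_i/d_o = -13.600/0.85 = -16.000.
Eyepiece angular magnification (image at infinity): M_eye = D/f_e = 25/3 = 8.333.
Overall M = m_obj x M_eye = (-16.000)(8.333) = -133.33.
|M| = 133.33.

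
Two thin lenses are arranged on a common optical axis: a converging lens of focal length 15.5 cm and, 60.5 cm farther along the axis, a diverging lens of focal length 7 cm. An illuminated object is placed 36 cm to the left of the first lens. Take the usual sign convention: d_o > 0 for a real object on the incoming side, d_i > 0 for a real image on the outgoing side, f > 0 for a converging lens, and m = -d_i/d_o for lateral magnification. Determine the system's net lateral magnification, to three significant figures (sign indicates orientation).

Applying the thin-lens equation to the first lens, 1/15.5 = 1/36 + 1/d_i1, which gives d_i1 = 27.220 cm.
Its lateral magnification is m_1 = -d_i1/d_o1 = -(27.220)/36 = -0.7561.
The intermediate image is 27.220 cm to the right of lens 1, so d_o2 = L - d_i1 = 60.5 - 27.220 = 33.280 cm.
Applying the thin-lens equation again with f_2 = -7 cm and d_o2 = 33.280 cm gives d_i2 = -5.784 cm.
m_2 = -(-5.784)/(33.280) = 0.1738.
The system's lateral magnification is m_1 m_2 = (-0.7561)(0.1738) = -0.1314.

-0.131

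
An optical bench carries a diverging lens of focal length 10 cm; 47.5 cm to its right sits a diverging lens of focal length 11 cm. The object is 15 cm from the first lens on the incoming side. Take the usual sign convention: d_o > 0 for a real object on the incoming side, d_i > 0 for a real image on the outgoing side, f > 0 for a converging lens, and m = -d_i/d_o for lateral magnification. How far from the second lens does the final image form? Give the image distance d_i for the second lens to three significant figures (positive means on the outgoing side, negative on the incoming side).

Lens 1: 1/d_i1 = 1/f_1 - 1/d_o1 = 1/(-10) - 1/15 = -0.16667 cm^-1, so d_i1 = -6.000 cm.
The intermediate image is virtual, 6.000 cm to the left of lens 1, so d_o2 = L - d_i1 = 47.5 - (-6.000) = 53.500 cm.
Lens 2: 1/d_i2 = 1/f_2 - 1/d_o2 = 1/(-11) - 1/(53.500) = -0.10960 cm^-1, so d_i2 = -9.124 cm.

-9.12 cm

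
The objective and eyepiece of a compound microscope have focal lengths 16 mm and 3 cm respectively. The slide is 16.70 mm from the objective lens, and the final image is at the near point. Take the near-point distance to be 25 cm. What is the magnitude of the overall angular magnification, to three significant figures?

213

Convert to cm: f_obj = 16 mm = 1.6 cm; d_o = 16.70 mm = 1.67 cm.
Objective: 1/d_i = 1/f_obj - 1/d_o = 1/1.6 - 1/1.67 = 0.02620 cm^-1, so d_i = 38.171 cm.
m_obj = -d_i/d_o = -38.171/1.67 = -22.857.
Eyepiece angular magnification (image at near point): M_eye = 1 + D/f_e = 1 + 25/3 = 9.333.
Overall M = m_obj x M_eye = (-22.857)(9.333) = -213.33.
|M| = 213.33.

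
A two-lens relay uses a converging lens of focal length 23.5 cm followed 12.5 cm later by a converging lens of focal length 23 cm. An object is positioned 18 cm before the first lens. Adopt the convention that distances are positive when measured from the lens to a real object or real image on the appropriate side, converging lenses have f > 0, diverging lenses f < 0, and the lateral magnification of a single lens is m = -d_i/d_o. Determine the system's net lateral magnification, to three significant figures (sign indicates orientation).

-1.48

First lens: d_i1 = 1/(1/23.5 - 1/18) = -76.909 cm.
m_1 = -(-76.909)/18 = 4.2727.
With d_i1 < 0 the first image is virtual and lies on the object side; the object distance for lens 2 is d_o2 = 12.5 - (-76.909) = 89.409 cm.
Second lens: d_i2 = 1/(1/23 - 1/(89.409)) = 30.966 cm.
m_2 = -(30.966)/(89.409) = -0.3463.
Overall magnification: m = m_1 m_2 = -1.4798.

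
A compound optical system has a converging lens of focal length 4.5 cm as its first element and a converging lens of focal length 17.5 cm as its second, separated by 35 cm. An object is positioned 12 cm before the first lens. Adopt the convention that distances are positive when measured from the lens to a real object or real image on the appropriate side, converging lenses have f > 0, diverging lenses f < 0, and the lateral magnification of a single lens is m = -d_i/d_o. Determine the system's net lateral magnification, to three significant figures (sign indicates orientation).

First lens: d_i1 = 1/(1/4.5 - 1/12) = 7.200 cm.
m_1 = -(7.200)/12 = -0.6000.
Object distance for lens 2: d_o2 = 35 - 7.200 = 27.800 cm.
Second lens: d_i2 = 1/(1/17.5 - 1/(27.800)) = 47.233 cm.
m_2 = -(47.233)/(27.800) = -1.6990.
Total m = m_1 x m_2 = (-0.6000)(-1.6990) = 1.0194.

1.02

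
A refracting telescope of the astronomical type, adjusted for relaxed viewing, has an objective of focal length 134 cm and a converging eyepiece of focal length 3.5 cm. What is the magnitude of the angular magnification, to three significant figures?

38.3

|M| = f_obj/|f_eye| = 134/3.5 = 38.286.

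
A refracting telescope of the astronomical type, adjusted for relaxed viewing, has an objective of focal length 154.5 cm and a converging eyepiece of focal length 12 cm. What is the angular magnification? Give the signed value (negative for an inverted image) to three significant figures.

M = -f_obj/f_eye = -154.5/(12) = -12.875.

-12.9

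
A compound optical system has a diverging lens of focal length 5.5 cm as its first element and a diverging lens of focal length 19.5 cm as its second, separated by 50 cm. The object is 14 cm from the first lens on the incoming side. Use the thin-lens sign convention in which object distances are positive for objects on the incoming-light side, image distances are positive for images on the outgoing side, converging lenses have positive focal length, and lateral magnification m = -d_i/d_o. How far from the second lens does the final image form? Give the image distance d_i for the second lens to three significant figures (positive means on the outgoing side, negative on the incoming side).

Lens 1: 1/d_i1 = 1/f_1 - 1/d_o1 = 1/(-5.5) - 1/14 = -0.25325 cm^-1, so d_i1 = -3.949 cm.
With d_i1 < 0 the first image is virtual and lies on the object side; the object distance for lens 2 is d_o2 = 50 - (-3.949) = 53.949 cm.
Lens 2: 1/d_i2 = 1/f_2 - 1/d_o2 = 1/(-19.5) - 1/(53.949) = -0.06982 cm^-1, so d_i2 = -14.323 cm.

-14.3 cm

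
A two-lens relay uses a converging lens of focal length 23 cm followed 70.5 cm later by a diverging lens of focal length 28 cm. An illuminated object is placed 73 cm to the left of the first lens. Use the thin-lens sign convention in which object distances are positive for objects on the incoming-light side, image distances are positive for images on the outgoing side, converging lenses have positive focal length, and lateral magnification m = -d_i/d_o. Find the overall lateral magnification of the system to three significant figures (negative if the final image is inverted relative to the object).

Applying the thin-lens equation to the first lens, 1/23 = 1/73 + 1/d_i1, which gives d_i1 = 33.580 cm.
Its lateral magnification is m_1 = -d_i1/d_o1 = -(33.580)/73 = -0.4600.
Object distance for lens 2: d_o2 = 70.5 - 33.580 = 36.920 cm.
Applying the thin-lens equation again with f_2 = -28 cm and d_o2 = 36.920 cm gives d_i2 = -15.924 cm.
m_2 = -(-15.924)/(36.920) = 0.4313.
The system's lateral magnification is m_1 m_2 = (-0.4600)(0.4313) = -0.1984.

-0.198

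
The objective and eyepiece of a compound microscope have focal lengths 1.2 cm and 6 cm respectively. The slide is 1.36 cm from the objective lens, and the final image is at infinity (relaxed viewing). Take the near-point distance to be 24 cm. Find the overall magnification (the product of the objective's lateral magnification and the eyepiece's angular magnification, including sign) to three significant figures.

-30.0

Objective: 1/d_i = 1/f_obj - 1/d_o = 1/1.2 - 1/1.36 = 0.09804 cm^-1, so d_i = 10.200 cm.
m_obj = -d_i/d_o = -10.200/1.36 = -7.500.
Eyepiece angular magnification (image at infinity): M_eye = D/f_e = 24/6 = 4.000.
Overall M = m_obj x M_eye = (-7.500)(4.000) = -30.00.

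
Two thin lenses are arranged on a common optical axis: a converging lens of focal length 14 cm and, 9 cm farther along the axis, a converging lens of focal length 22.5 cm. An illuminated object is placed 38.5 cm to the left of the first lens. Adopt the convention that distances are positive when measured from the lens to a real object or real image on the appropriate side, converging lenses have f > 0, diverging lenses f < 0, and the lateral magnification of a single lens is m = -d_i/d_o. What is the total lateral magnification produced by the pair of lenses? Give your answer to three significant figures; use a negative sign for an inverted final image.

-0.362

Applying the thin-lens equation to the first lens, 1/14 = 1/38.5 + 1/d_i1, which gives d_i1 = 22.000 cm.
Its lateral magnification is m_1 = -d_i1/d_o1 = -(22.000)/38.5 = -0.5714.
This image would form 22.000 cm past lens 1, i.e. 13.000 cm beyond lens 2, so it is a virtual object for lens 2: d_o2 = 9 - 22.000 = -13.000 cm.
Applying the thin-lens equation again with f_2 = 22.5 cm and d_o2 = -13.000 cm gives d_i2 = 8.239 cm.
m_2 = -(8.239)/(-13.000) = 0.6338.
Total m = m_1 x m_2 = (-0.5714)(0.6338) = -0.3622.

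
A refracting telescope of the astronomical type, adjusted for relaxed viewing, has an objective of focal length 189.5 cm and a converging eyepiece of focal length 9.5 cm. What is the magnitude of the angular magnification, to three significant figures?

|M| = f_obj/|f_eye| = 189.5/9.5 = 19.947.

19.9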